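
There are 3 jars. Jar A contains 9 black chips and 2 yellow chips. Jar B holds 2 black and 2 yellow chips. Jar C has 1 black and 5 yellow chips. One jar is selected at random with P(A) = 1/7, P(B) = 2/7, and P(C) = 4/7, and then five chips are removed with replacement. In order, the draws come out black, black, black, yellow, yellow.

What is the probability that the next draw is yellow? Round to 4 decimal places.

0.4842

Under each hypothesis, the probability of the observed sequence is: P(data | jar A) = (9/11)(9/11)(9/11)(2/11)(2/11) = 0.018106; P(data | jar B) = (2/4)(2/4)(2/4)(2/4)(2/4) = 0.03125; P(data | jar C) = (1/6)(1/6)(1/6)(5/6)(5/6) = 0.003215.
Multiplying each by its prior: 1/7 · 0.018106 = 0.0025866, 2/7 · 0.03125 = 0.0089286, 4/7 · 0.003215 = 0.0018372; with total 0.013352.
Normalising, the posterior is P(jar A | data) = 0.19372, P(jar B | data) = 0.66869, P(jar C | data) = 0.13759.
The predictive probability is P(yellow next | data) = (2/11)(0.19372) + (1/2)(0.66869) + (5/6)(0.13759) = 0.48423.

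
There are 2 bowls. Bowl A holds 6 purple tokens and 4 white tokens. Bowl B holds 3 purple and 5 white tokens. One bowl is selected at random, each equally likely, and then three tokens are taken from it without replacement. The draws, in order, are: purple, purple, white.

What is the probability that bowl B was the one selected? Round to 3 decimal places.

0.349

Compute the likelihood of the observed sequence for each case: P(data | bowl A) = (6/10)(5/9)(4/8) = 1/6; P(data | bowl B) = (3/8)(2/7)(5/6) = 5/56.
Multiplying each by its prior: 1/2 · 1/6 = 1/12, 1/2 · 5/56 = 5/112; summing to 43/336.
By Bayes' rule, P(bowl B | data) = (5/112) / (43/336) = 15/43.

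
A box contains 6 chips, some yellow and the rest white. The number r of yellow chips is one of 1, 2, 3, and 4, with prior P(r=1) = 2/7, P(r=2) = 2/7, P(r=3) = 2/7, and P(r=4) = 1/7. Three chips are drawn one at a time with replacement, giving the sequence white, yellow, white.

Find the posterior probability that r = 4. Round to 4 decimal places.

Compute the likelihood of the observed sequence for each case: P(data | r = 1) = (5/6)(1/6)(5/6) = 25/216; P(data | r = 2) = (4/6)(2/6)(4/6) = 4/27; P(data | r = 3) = (3/6)(3/6)(3/6) = 1/8; P(data | r = 4) = (2/6)(4/6)(2/6) = 2/27.
Weighting by the prior gives 2/7 · 25/216 = 25/756, 2/7 · 4/27 = 8/189, 2/7 · 1/8 = 1/28, 1/7 · 2/27 = 2/189; with total 23/189.
Therefore the posterior P(r = 4 | data) = (2/189) / (23/189) = 2/23.

0.0870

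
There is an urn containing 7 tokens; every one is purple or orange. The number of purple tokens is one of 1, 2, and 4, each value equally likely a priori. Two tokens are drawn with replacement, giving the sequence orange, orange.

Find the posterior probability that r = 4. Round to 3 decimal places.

0.129

Compute the likelihood of the observed sequence for each case: P(data | r = 1) = (6/7)(6/7) = 36/49; P(data | r = 2) = (5/7)(5/7) = 25/49; P(data | r = 4) = (3/7)(3/7) = 9/49.
Weighting by the prior gives 1/3 · 36/49 = 12/49, 1/3 · 25/49 = 25/147, 1/3 · 9/49 = 3/49; these sum to 10/21.
So P(r = 4 | data) = (3/49) / (10/21) = 9/70.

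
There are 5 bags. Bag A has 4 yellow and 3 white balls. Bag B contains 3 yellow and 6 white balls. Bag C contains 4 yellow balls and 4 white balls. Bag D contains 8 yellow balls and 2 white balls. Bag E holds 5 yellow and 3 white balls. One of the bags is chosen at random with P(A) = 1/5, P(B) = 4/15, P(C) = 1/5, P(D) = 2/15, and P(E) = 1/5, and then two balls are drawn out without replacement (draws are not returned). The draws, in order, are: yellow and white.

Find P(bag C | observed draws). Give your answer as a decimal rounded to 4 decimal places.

For each hypothesis, P(data | H) works out to: P(data | bag A) = (4/7)(3/6) = 0.28571; P(data | bag B) = (3/9)(6/8) = 0.25; P(data | bag C) = (4/8)(4/7) = 0.28571; P(data | bag D) = (8/10)(2/9) = 0.17778; P(data | bag E) = (5/8)(3/7) = 0.26786.
Multiplying each by its prior: 1/5 · 0.28571 = 0.057143, 4/15 · 0.25 = 0.066667, 1/5 · 0.28571 = 0.057143, 2/15 · 0.17778 = 0.023704, 1/5 · 0.26786 = 0.053571; summing to 0.25823.
By Bayes' rule, P(bag C | data) = (0.057143) / (0.25823) = 0.22129.

0.2213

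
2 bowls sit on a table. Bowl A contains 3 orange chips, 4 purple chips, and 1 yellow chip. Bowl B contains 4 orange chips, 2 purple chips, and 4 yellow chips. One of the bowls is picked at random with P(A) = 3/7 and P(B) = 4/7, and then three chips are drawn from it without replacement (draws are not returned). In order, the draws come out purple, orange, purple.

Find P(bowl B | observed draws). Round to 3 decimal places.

For each hypothesis, P(data | H) works out to: P(data | bowl A) = (4/8)(3/7)(3/6) = 0.10714; P(data | bowl B) = (2/10)(4/9)(1/8) = 0.011111.
The prior-weighted likelihoods are 3/7 · 0.10714 = 0.045918, 4/7 · 0.011111 = 0.0063492; summing to 0.052268.
By Bayes' rule, P(bowl B | data) = (0.0063492) / (0.052268) = 0.12148.

0.121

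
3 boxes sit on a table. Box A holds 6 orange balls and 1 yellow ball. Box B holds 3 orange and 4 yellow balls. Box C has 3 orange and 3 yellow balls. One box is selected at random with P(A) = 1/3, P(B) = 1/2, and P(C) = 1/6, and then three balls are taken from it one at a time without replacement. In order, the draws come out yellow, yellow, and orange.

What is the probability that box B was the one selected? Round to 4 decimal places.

0.7742

Under each hypothesis, the probability of the observed sequence is: P(data | box A) = (1/7)(0/6) = 0; P(data | box B) = (4/7)(3/6)(3/5) = 6/35; P(data | box C) = (3/6)(2/5)(3/4) = 3/20.
Multiplying each by its prior: 1/3 · 0 = 0, 1/2 · 6/35 = 3/35, 1/6 · 3/20 = 1/40; these sum to 31/280.
By Bayes' rule, P(box B | data) = (3/35) / (31/280) = 24/31.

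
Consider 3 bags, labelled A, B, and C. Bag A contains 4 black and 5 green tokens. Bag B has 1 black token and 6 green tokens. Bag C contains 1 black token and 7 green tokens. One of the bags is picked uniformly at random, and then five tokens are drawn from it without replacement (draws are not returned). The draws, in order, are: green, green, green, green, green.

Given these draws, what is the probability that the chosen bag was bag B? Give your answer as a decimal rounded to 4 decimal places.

0.4273

The likelihood of the observed sequence under each hypothesis: P(data | bag A) = (5/9)(4/8)(3/7)(2/6)(1/5) = 0.0079365; P(data | bag B) = (6/7)(5/6)(4/5)(3/4)(2/3) = 0.28571; P(data | bag C) = (7/8)(6/7)(5/6)(4/5)(3/4) = 0.375.
Multiplying each by its prior: 1/3 · 0.0079365 = 0.0026455, 1/3 · 0.28571 = 0.095238, 1/3 · 0.375 = 0.125; with total 0.22288.
Therefore the posterior P(bag B | data) = (0.095238) / (0.22288) = 0.4273.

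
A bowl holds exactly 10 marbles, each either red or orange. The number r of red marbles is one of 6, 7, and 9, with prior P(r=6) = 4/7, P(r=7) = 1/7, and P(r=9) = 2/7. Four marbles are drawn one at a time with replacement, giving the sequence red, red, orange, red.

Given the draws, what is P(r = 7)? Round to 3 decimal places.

0.173

For each hypothesis, P(data | H) works out to: P(data | r = 6) = (6/10)(6/10)(4/10)(6/10) = 0.0864; P(data | r = 7) = (7/10)(7/10)(3/10)(7/10) = 0.1029; P(data | r = 9) = (9/10)(9/10)(1/10)(9/10) = 0.0729.
Weighting by the prior gives 4/7 · 0.0864 = 0.049371, 1/7 · 0.1029 = 0.0147, 2/7 · 0.0729 = 0.020829; these sum to 0.0849.
Hence P(r = 7 | data) = (0.0147) / (0.0849) = 0.17314.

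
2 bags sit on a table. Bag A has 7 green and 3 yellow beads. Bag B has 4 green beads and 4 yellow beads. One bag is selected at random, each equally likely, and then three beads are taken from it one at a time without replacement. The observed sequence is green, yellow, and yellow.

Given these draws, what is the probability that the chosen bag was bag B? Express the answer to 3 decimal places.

Compute the likelihood of the observed sequence for each case: P(data | bag A) = (7/10)(3/9)(2/8) = 0.058333; P(data | bag B) = (4/8)(4/7)(3/6) = 0.14286.
Weighting by the prior gives 1/2 · 0.058333 = 0.029167, 1/2 · 0.14286 = 0.071429; with total 0.1006.
So P(bag B | data) = (0.071429) / (0.1006) = 0.71006.

0.710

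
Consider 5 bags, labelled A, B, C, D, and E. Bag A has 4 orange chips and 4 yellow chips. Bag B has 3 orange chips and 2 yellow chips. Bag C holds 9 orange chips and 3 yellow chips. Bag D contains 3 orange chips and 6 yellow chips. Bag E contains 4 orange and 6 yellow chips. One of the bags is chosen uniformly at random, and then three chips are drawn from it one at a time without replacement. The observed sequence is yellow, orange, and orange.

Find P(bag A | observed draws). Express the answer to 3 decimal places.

For each hypothesis, P(data | H) works out to: P(data | bag A) = (4/8)(4/7)(3/6) = 0.14286; P(data | bag B) = (2/5)(3/4)(2/3) = 0.2; P(data | bag C) = (3/12)(9/11)(8/10) = 0.16364; P(data | bag D) = (6/9)(3/8)(2/7) = 0.071429; P(data | bag E) = (6/10)(4/9)(3/8) = 0.1.
Weighting by the prior gives 1/5 · 0.14286 = 0.028571, 1/5 · 0.2 = 0.04, 1/5 · 0.16364 = 0.032727, 1/5 · 0.071429 = 0.014286, 1/5 · 0.1 = 0.02; these sum to 0.13558.
Hence P(bag A | data) = (0.028571) / (0.13558) = 0.21073.

0.211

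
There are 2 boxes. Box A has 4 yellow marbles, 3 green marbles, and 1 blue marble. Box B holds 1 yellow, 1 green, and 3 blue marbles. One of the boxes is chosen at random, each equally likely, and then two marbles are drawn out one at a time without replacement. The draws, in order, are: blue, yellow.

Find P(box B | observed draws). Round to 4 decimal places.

Compute the likelihood of the observed sequence for each case: P(data | box A) = (1/8)(4/7) = 1/14; P(data | box B) = (3/5)(1/4) = 3/20.
Multiplying each by its prior: 1/2 · 1/14 = 1/28, 1/2 · 3/20 = 3/40; these sum to 31/280.
Hence P(box B | data) = (3/40) / (31/280) = 21/31.

0.6774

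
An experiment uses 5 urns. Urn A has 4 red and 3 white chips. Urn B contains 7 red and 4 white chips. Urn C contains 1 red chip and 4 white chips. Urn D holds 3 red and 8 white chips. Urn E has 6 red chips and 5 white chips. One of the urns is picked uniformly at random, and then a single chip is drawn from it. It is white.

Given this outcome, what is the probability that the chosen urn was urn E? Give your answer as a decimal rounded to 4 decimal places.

The likelihood of this draw under each hypothesis: P(data | urn A) = (3/7) = 0.42857; P(data | urn B) = (4/11) = 0.36364; P(data | urn C) = (4/5) = 0.8; P(data | urn D) = (8/11) = 0.72727; P(data | urn E) = (5/11) = 0.45455.
Multiplying each by its prior: 1/5 · 0.42857 = 0.085714, 1/5 · 0.36364 = 0.072727, 1/5 · 0.8 = 0.16, 1/5 · 0.72727 = 0.14545, 1/5 · 0.45455 = 0.090909; with total 0.55481.
Hence P(urn E | data) = (0.090909) / (0.55481) = 0.16386.

0.1639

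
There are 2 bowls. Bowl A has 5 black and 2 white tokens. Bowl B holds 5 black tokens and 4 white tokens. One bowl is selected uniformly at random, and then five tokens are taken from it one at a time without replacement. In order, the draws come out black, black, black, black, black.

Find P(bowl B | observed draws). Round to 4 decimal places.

0.1429

For each hypothesis, P(data | H) works out to: P(data | bowl A) = (5/7)(4/6)(3/5)(2/4)(1/3) = 1/21; P(data | bowl B) = (5/9)(4/8)(3/7)(2/6)(1/5) = 1/126.
The prior-weighted likelihoods are 1/2 · 1/21 = 1/42, 1/2 · 1/126 = 1/252; with total 1/36.
By Bayes' rule, P(bowl B | data) = (1/252) / (1/36) = 1/7.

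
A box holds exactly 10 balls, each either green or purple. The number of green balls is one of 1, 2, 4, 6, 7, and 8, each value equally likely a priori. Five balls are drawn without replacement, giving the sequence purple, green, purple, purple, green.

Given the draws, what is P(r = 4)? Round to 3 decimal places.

0.467

The likelihood of the observed sequence under each hypothesis: P(data | r = 1) = (9/10)(1/9)(8/8)(7/7)(0/6) = 0; P(data | r = 2) = (8/10)(2/9)(7/8)(6/7)(1/6) = 0.022222; P(data | r = 4) = (6/10)(4/9)(5/8)(4/7)(3/6) = 0.047619; P(data | r = 6) = (4/10)(6/9)(3/8)(2/7)(5/6) = 0.02381; P(data | r = 7) = (3/10)(7/9)(2/8)(1/7)(6/6) = 0.0083333; P(data | r = 8) = (2/10)(8/9)(1/8)(0/7) = 0.
Multiplying each by its prior: 1/6 · 0 = 0, 1/6 · 0.022222 = 0.0037037, 1/6 · 0.047619 = 0.0079365, 1/6 · 0.02381 = 0.0039683, 1/6 · 0.0083333 = 0.0013889, 1/6 · 0 = 0; summing to 0.016997.
Therefore the posterior P(r = 4 | data) = (0.0079365) / (0.016997) = 0.46693.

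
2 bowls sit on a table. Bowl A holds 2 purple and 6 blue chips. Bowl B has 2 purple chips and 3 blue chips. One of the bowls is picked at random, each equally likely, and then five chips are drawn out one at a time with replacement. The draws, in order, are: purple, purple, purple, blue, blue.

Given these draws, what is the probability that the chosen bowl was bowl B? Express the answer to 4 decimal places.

0.7239

Under each hypothesis, the probability of the observed sequence is: P(data | bowl A) = (2/8)(2/8)(2/8)(6/8)(6/8) = 0.0087891; P(data | bowl B) = (2/5)(2/5)(2/5)(3/5)(3/5) = 0.02304.
Weighting by the prior gives 1/2 · 0.0087891 = 0.0043945, 1/2 · 0.02304 = 0.01152; these sum to 0.015915.
Hence P(bowl B | data) = (0.01152) / (0.015915) = 0.72387.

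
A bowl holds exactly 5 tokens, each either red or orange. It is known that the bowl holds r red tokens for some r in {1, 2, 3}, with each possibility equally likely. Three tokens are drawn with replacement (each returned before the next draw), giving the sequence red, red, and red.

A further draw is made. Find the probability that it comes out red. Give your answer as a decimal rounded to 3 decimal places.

0.544

Compute the likelihood of the observed sequence for each case: P(data | r = 1) = (1/5)(1/5)(1/5) = 1/125; P(data | r = 2) = (2/5)(2/5)(2/5) = 8/125; P(data | r = 3) = (3/5)(3/5)(3/5) = 27/125.
The prior-weighted likelihoods are 1/3 · 1/125 = 1/375, 1/3 · 8/125 = 8/375, 1/3 · 27/125 = 9/125; summing to 12/125.
Normalising, the posterior is P(r = 1 | data) = 1/36, P(r = 2 | data) = 2/9, P(r = 3 | data) = 3/4.
Averaging over the posterior, P(red next | data) = (1/5)(1/36) + (2/5)(2/9) + (3/5)(3/4) = 49/90.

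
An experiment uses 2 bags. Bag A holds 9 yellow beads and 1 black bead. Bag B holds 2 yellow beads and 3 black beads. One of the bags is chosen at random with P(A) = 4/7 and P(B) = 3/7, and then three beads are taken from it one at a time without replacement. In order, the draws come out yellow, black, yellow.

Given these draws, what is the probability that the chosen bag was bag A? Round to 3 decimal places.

The likelihood of the observed sequence under each hypothesis: P(data | bag A) = (9/10)(1/9)(8/8) = 1/10; P(data | bag B) = (2/5)(3/4)(1/3) = 1/10.
Weighting by the prior gives 4/7 · 1/10 = 2/35, 3/7 · 1/10 = 3/70; with total 1/10.
Therefore the posterior P(bag A | data) = (2/35) / (1/10) = 4/7.

0.571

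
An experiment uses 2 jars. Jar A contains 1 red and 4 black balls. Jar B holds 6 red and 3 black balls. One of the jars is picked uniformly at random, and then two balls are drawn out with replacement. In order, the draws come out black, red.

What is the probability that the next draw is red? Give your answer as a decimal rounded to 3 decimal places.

0.471

For each hypothesis, P(data | H) works out to: P(data | jar A) = (4/5)(1/5) = 4/25; P(data | jar B) = (3/9)(6/9) = 2/9.
The prior-weighted likelihoods are 1/2 · 4/25 = 2/25, 1/2 · 2/9 = 1/9; these sum to 43/225.
Dividing through by the total gives posterior P(jar A | data) = 18/43, P(jar B | data) = 25/43.
Averaging over the posterior, P(red next | data) = (1/5)(18/43) + (2/3)(25/43) = 304/645.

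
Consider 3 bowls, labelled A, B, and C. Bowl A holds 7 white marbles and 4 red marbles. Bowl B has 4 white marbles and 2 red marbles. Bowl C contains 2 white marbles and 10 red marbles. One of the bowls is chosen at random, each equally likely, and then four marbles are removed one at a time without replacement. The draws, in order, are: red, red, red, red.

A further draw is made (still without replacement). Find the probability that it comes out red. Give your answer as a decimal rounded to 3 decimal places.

0.745

For each hypothesis, P(data | H) works out to: P(data | bowl A) = (4/11)(3/10)(2/9)(1/8) = 1/330; P(data | bowl B) = (2/6)(1/5)(0/4) = 0; P(data | bowl C) = (10/12)(9/11)(8/10)(7/9) = 14/33.
The prior-weighted likelihoods are 1/3 · 1/330 = 1/990, 1/3 · 0 = 0, 1/3 · 14/33 = 14/99; with total 47/330.
Dividing through by the total gives posterior P(bowl A | data) = 1/141, P(bowl B | data) = 0, P(bowl C | data) = 140/141.
So P(red next | data) = Σ P(red next | H) P(H | data) = (0)(1/141) + (3/4)(140/141) = 35/47.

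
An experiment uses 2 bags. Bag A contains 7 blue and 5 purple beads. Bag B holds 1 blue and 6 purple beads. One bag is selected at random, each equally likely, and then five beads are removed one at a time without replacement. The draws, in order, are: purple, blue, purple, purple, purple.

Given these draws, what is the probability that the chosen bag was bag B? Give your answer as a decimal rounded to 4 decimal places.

Under each hypothesis, the probability of the observed sequence is: P(data | bag A) = (5/12)(7/11)(4/10)(3/9)(2/8) = 0.0088384; P(data | bag B) = (6/7)(1/6)(5/5)(4/4)(3/3) = 0.14286.
Weighting by the prior gives 1/2 · 0.0088384 = 0.0044192, 1/2 · 0.14286 = 0.071429; with total 0.075848.
So P(bag B | data) = (0.071429) / (0.075848) = 0.94174.

0.9417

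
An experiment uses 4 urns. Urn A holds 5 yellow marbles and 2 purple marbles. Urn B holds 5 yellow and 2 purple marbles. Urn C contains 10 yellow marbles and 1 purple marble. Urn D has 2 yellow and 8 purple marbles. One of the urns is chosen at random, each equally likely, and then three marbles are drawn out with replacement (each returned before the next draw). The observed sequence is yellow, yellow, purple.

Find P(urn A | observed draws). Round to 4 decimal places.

0.3656

The likelihood of the observed sequence under each hypothesis: P(data | urn A) = (5/7)(5/7)(2/7) = 0.14577; P(data | urn B) = (5/7)(5/7)(2/7) = 0.14577; P(data | urn C) = (10/11)(10/11)(1/11) = 0.075131; P(data | urn D) = (2/10)(2/10)(8/10) = 0.032.
Weighting by the prior gives 1/4 · 0.14577 = 0.036443, 1/4 · 0.14577 = 0.036443, 1/4 · 0.075131 = 0.018783, 1/4 · 0.032 = 0.008; these sum to 0.099669.
Hence P(urn A | data) = (0.036443) / (0.099669) = 0.36564.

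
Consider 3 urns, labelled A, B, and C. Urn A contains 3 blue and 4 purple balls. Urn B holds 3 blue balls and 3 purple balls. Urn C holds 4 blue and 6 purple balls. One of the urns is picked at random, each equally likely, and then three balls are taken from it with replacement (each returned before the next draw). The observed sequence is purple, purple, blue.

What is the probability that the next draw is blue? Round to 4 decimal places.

0.4403

The likelihood of the observed sequence under each hypothesis: P(data | urn A) = (4/7)(4/7)(3/7) = 0.13994; P(data | urn B) = (3/6)(3/6)(3/6) = 0.125; P(data | urn C) = (6/10)(6/10)(4/10) = 0.144.
Weighting by the prior gives 1/3 · 0.13994 = 0.046647, 1/3 · 0.125 = 0.041667, 1/3 · 0.144 = 0.048; with total 0.13631.
The posterior is then P(urn A | data) = 0.3422, P(urn B | data) = 0.30567, P(urn C | data) = 0.35213.
So P(blue next | data) = Σ P(blue next | H) P(H | data) = (3/7)(0.3422) + (1/2)(0.30567) + (2/5)(0.35213) = 0.44034.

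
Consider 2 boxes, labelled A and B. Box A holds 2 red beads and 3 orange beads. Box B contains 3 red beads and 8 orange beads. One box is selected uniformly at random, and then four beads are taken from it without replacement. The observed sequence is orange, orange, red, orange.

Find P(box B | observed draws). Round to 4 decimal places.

For each hypothesis, P(data | H) works out to: P(data | box A) = (3/5)(2/4)(2/3)(1/2) = 1/10; P(data | box B) = (8/11)(7/10)(3/9)(6/8) = 7/55.
Multiplying each by its prior: 1/2 · 1/10 = 1/20, 1/2 · 7/55 = 7/110; summing to 5/44.
By Bayes' rule, P(box B | data) = (7/110) / (5/44) = 14/25.

0.5600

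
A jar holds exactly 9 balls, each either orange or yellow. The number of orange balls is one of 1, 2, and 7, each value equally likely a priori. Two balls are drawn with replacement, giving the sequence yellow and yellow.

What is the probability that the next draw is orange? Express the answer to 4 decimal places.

For each hypothesis, P(data | H) works out to: P(data | r = 1) = (8/9)(8/9) = 64/81; P(data | r = 2) = (7/9)(7/9) = 49/81; P(data | r = 7) = (2/9)(2/9) = 4/81.
The prior-weighted likelihoods are 1/3 · 64/81 = 64/243, 1/3 · 49/81 = 49/243, 1/3 · 4/81 = 4/243; summing to 13/27.
The posterior is then P(r = 1 | data) = 0.54701, P(r = 2 | data) = 0.4188, P(r = 7 | data) = 0.034188.
So P(orange next | data) = Σ P(orange next | H) P(H | data) = (1/9)(0.54701) + (2/9)(0.4188) + (7/9)(0.034188) = 0.18044.

0.1804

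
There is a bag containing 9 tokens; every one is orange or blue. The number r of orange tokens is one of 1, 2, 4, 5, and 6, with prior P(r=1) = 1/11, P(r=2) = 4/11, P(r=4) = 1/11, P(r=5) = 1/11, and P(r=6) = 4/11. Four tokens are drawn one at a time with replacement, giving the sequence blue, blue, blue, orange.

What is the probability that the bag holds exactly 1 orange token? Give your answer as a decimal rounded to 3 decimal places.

0.108

For each hypothesis, P(data | H) works out to: P(data | r = 1) = (8/9)(8/9)(8/9)(1/9) = 0.078037; P(data | r = 2) = (7/9)(7/9)(7/9)(2/9) = 0.10456; P(data | r = 4) = (5/9)(5/9)(5/9)(4/9) = 0.076208; P(data | r = 5) = (4/9)(4/9)(4/9)(5/9) = 0.048773; P(data | r = 6) = (3/9)(3/9)(3/9)(6/9) = 0.024691.
Multiplying each by its prior: 1/11 · 0.078037 = 0.0070943, 4/11 · 0.10456 = 0.038021, 1/11 · 0.076208 = 0.006928, 1/11 · 0.048773 = 0.0044339, 4/11 · 0.024691 = 0.0089787; with total 0.065456.
So P(r = 1 | data) = (0.0070943) / (0.065456) = 0.10838.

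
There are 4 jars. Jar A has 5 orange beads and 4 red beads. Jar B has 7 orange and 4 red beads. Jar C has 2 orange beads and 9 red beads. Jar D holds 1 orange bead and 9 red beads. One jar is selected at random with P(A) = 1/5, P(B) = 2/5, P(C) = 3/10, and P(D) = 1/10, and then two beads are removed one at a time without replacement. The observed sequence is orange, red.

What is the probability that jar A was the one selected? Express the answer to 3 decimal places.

Under each hypothesis, the probability of the observed sequence is: P(data | jar A) = (5/9)(4/8) = 0.27778; P(data | jar B) = (7/11)(4/10) = 0.25455; P(data | jar C) = (2/11)(9/10) = 0.16364; P(data | jar D) = (1/10)(9/9) = 0.1.
The prior-weighted likelihoods are 1/5 · 0.27778 = 0.055556, 2/5 · 0.25455 = 0.10182, 3/10 · 0.16364 = 0.049091, 1/10 · 0.1 = 0.01; with total 0.21646.
By Bayes' rule, P(jar A | data) = (0.055556) / (0.21646) = 0.25665.

0.257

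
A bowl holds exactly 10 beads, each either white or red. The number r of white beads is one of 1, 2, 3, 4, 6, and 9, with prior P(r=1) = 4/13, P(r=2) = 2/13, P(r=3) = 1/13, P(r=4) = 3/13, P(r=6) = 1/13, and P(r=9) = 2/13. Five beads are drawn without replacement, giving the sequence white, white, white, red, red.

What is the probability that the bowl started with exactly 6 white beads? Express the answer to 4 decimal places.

Compute the likelihood of the observed sequence for each case: P(data | r = 1) = (1/10)(0/9) = 0; P(data | r = 2) = (2/10)(1/9)(0/8) = 0; P(data | r = 3) = (3/10)(2/9)(1/8)(7/7)(6/6) = 0.0083333; P(data | r = 4) = (4/10)(3/9)(2/8)(6/7)(5/6) = 0.02381; P(data | r = 6) = (6/10)(5/9)(4/8)(4/7)(3/6) = 0.047619; P(data | r = 9) = (9/10)(8/9)(7/8)(1/7)(0/6) = 0.
The prior-weighted likelihoods are 4/13 · 0 = 0, 2/13 · 0 = 0, 1/13 · 0.0083333 = 0.00064103, 3/13 · 0.02381 = 0.0054945, 1/13 · 0.047619 = 0.003663, 2/13 · 0 = 0; these sum to 0.0097985.
By Bayes' rule, P(r = 6 | data) = (0.003663) / (0.0097985) = 0.37383.

0.3738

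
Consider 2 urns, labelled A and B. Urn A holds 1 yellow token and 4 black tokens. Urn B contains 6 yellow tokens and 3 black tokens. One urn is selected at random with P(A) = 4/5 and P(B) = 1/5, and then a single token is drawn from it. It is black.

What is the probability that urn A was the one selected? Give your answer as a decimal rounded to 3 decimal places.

0.906

Under each hypothesis, the probability of this draw is: P(data | urn A) = (4/5) = 4/5; P(data | urn B) = (3/9) = 1/3.
The prior-weighted likelihoods are 4/5 · 4/5 = 16/25, 1/5 · 1/3 = 1/15; with total 53/75.
So P(urn A | data) = (16/25) / (53/75) = 48/53.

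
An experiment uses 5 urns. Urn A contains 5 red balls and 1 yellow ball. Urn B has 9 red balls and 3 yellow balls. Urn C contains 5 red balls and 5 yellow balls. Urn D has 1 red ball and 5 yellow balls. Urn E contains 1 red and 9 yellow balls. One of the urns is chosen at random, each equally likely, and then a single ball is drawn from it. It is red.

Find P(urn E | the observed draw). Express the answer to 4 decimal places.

0.0426

Compute the likelihood of this draw for each case: P(data | urn A) = (5/6) = 5/6; P(data | urn B) = (9/12) = 3/4; P(data | urn C) = (5/10) = 1/2; P(data | urn D) = (1/6) = 1/6; P(data | urn E) = (1/10) = 1/10.
Multiplying each by its prior: 1/5 · 5/6 = 1/6, 1/5 · 3/4 = 3/20, 1/5 · 1/2 = 1/10, 1/5 · 1/6 = 1/30, 1/5 · 1/10 = 1/50; these sum to 47/100.
By Bayes' rule, P(urn E | data) = (1/50) / (47/100) = 2/47.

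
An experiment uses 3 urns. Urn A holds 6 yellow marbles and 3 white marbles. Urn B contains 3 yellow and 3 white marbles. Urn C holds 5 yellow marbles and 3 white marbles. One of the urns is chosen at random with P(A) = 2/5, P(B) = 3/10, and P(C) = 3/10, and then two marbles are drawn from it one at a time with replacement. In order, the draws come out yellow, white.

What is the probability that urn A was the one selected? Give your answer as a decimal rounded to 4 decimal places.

Compute the likelihood of the observed sequence for each case: P(data | urn A) = (6/9)(3/9) = 0.22222; P(data | urn B) = (3/6)(3/6) = 0.25; P(data | urn C) = (5/8)(3/8) = 0.23438.
Weighting by the prior gives 2/5 · 0.22222 = 0.088889, 3/10 · 0.25 = 0.075, 3/10 · 0.23438 = 0.070312; these sum to 0.2342.
Hence P(urn A | data) = (0.088889) / (0.2342) = 0.37954.

0.3795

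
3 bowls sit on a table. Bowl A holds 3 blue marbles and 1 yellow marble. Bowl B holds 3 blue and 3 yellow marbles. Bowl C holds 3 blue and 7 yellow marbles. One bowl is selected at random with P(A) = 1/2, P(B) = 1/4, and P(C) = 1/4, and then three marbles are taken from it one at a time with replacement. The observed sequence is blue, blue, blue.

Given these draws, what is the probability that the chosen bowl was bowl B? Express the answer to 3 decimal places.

For each hypothesis, P(data | H) works out to: P(data | bowl A) = (3/4)(3/4)(3/4) = 0.42188; P(data | bowl B) = (3/6)(3/6)(3/6) = 0.125; P(data | bowl C) = (3/10)(3/10)(3/10) = 0.027.
Weighting by the prior gives 1/2 · 0.42188 = 0.21094, 1/4 · 0.125 = 0.03125, 1/4 · 0.027 = 0.00675; summing to 0.24894.
So P(bowl B | data) = (0.03125) / (0.24894) = 0.12553.

0.126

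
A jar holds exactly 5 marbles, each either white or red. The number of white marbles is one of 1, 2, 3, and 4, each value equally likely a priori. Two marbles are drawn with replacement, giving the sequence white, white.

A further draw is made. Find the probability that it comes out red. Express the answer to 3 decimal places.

Under each hypothesis, the probability of the observed sequence is: P(data | r = 1) = (1/5)(1/5) = 1/25; P(data | r = 2) = (2/5)(2/5) = 4/25; P(data | r = 3) = (3/5)(3/5) = 9/25; P(data | r = 4) = (4/5)(4/5) = 16/25.
Multiplying each by its prior: 1/4 · 1/25 = 1/100, 1/4 · 4/25 = 1/25, 1/4 · 9/25 = 9/100, 1/4 · 16/25 = 4/25; summing to 3/10.
The posterior is then P(r = 1 | data) = 1/30, P(r = 2 | data) = 2/15, P(r = 3 | data) = 3/10, P(r = 4 | data) = 8/15.
The predictive probability is P(red next | data) = (4/5)(1/30) + (3/5)(2/15) + (2/5)(3/10) + (1/5)(8/15) = 1/3.

0.333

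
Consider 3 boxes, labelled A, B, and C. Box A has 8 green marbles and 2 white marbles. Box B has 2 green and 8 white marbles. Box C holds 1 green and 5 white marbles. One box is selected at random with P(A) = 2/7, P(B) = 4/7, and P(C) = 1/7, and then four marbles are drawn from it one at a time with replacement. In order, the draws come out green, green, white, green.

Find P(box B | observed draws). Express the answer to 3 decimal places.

0.109

For each hypothesis, P(data | H) works out to: P(data | box A) = (8/10)(8/10)(2/10)(8/10) = 0.1024; P(data | box B) = (2/10)(2/10)(8/10)(2/10) = 0.0064; P(data | box C) = (1/6)(1/6)(5/6)(1/6) = 0.003858.
Multiplying each by its prior: 2/7 · 0.1024 = 0.029257, 4/7 · 0.0064 = 0.0036571, 1/7 · 0.003858 = 0.00055115; with total 0.033465.
So P(box B | data) = (0.0036571) / (0.033465) = 0.10928.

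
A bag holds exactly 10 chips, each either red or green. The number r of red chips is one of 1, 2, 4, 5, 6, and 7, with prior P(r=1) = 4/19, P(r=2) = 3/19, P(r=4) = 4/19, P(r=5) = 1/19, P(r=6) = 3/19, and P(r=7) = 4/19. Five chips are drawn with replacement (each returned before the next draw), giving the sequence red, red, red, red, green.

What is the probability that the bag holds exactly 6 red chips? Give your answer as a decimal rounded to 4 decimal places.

Under each hypothesis, the probability of the observed sequence is: P(data | r = 1) = (1/10)(1/10)(1/10)(1/10)(9/10) = 9e-05; P(data | r = 2) = (2/10)(2/10)(2/10)(2/10)(8/10) = 0.00128; P(data | r = 4) = (4/10)(4/10)(4/10)(4/10)(6/10) = 0.01536; P(data | r = 5) = (5/10)(5/10)(5/10)(5/10)(5/10) = 0.03125; P(data | r = 6) = (6/10)(6/10)(6/10)(6/10)(4/10) = 0.05184; P(data | r = 7) = (7/10)(7/10)(7/10)(7/10)(3/10) = 0.07203.
Weighting by the prior gives 4/19 · 9e-05 = 1.8947e-05, 3/19 · 0.00128 = 0.00020211, 4/19 · 0.01536 = 0.0032337, 1/19 · 0.03125 = 0.0016447, 3/19 · 0.05184 = 0.0081853, 4/19 · 0.07203 = 0.015164; with total 0.028449.
So P(r = 6 | data) = (0.0081853) / (0.028449) = 0.28772.

0.2877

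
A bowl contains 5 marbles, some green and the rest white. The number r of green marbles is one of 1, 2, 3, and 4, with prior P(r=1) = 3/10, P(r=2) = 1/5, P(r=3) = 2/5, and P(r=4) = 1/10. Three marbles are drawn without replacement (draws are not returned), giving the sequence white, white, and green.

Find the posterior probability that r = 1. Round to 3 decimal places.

0.429

For each hypothesis, P(data | H) works out to: P(data | r = 1) = (4/5)(3/4)(1/3) = 1/5; P(data | r = 2) = (3/5)(2/4)(2/3) = 1/5; P(data | r = 3) = (2/5)(1/4)(3/3) = 1/10; P(data | r = 4) = (1/5)(0/4) = 0.
Weighting by the prior gives 3/10 · 1/5 = 3/50, 1/5 · 1/5 = 1/25, 2/5 · 1/10 = 1/25, 1/10 · 0 = 0; these sum to 7/50.
By Bayes' rule, P(r = 1 | data) = (3/50) / (7/50) = 3/7.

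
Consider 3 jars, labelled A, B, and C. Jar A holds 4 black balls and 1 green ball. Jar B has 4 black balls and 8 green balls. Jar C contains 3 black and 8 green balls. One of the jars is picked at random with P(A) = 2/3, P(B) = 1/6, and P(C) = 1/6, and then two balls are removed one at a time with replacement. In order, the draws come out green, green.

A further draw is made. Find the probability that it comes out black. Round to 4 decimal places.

0.3709

Under each hypothesis, the probability of the observed sequence is: P(data | jar A) = (1/5)(1/5) = 0.04; P(data | jar B) = (8/12)(8/12) = 0.44444; P(data | jar C) = (8/11)(8/11) = 0.52893.
Multiplying each by its prior: 2/3 · 0.04 = 0.026667, 1/6 · 0.44444 = 0.074074, 1/6 · 0.52893 = 0.088154; summing to 0.1889.
Normalising, the posterior is P(jar A | data) = 0.14117, P(jar B | data) = 0.39214, P(jar C | data) = 0.46668.
So P(black next | data) = Σ P(black next | H) P(H | data) = (4/5)(0.14117) + (1/3)(0.39214) + (3/11)(0.46668) = 0.37093.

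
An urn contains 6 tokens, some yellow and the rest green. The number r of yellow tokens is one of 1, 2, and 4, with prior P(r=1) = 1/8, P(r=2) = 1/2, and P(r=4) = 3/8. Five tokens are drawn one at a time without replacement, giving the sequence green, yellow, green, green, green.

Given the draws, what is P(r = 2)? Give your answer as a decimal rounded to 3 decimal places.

0.615

Under each hypothesis, the probability of the observed sequence is: P(data | r = 1) = (5/6)(1/5)(4/4)(3/3)(2/2) = 1/6; P(data | r = 2) = (4/6)(2/5)(3/4)(2/3)(1/2) = 1/15; P(data | r = 4) = (2/6)(4/5)(1/4)(0/3) = 0.
The prior-weighted likelihoods are 1/8 · 1/6 = 1/48, 1/2 · 1/15 = 1/30, 3/8 · 0 = 0; summing to 13/240.
By Bayes' rule, P(r = 2 | data) = (1/30) / (13/240) = 8/13.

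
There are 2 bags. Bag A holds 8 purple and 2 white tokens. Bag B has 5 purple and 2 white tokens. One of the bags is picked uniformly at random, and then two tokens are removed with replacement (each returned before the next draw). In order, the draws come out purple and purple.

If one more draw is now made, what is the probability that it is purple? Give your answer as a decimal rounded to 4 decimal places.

Under each hypothesis, the probability of the observed sequence is: P(data | bag A) = (8/10)(8/10) = 0.64; P(data | bag B) = (5/7)(5/7) = 0.5102.
The prior-weighted likelihoods are 1/2 · 0.64 = 0.32, 1/2 · 0.5102 = 0.2551; with total 0.5751.
Dividing through by the total gives posterior P(bag A | data) = 0.55642, P(bag B | data) = 0.44358.
The predictive probability is P(purple next | data) = (4/5)(0.55642) + (5/7)(0.44358) = 0.76198.

0.7620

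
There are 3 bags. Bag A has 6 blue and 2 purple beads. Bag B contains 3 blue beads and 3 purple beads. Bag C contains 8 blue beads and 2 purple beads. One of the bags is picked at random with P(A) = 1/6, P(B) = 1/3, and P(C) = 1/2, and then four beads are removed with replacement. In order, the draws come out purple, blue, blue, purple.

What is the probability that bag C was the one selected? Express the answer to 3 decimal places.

For each hypothesis, P(data | H) works out to: P(data | bag A) = (2/8)(6/8)(6/8)(2/8) = 0.035156; P(data | bag B) = (3/6)(3/6)(3/6)(3/6) = 0.0625; P(data | bag C) = (2/10)(8/10)(8/10)(2/10) = 0.0256.
Weighting by the prior gives 1/6 · 0.035156 = 0.0058594, 1/3 · 0.0625 = 0.020833, 1/2 · 0.0256 = 0.0128; summing to 0.039493.
So P(bag C | data) = (0.0128) / (0.039493) = 0.32411.

0.324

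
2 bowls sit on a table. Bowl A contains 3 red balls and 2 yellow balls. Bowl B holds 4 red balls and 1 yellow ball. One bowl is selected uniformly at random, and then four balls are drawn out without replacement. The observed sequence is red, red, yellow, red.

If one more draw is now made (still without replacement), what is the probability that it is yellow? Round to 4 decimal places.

For each hypothesis, P(data | H) works out to: P(data | bowl A) = (3/5)(2/4)(2/3)(1/2) = 1/10; P(data | bowl B) = (4/5)(3/4)(1/3)(2/2) = 1/5.
The prior-weighted likelihoods are 1/2 · 1/10 = 1/20, 1/2 · 1/5 = 1/10; these sum to 3/20.
Normalising, the posterior is P(bowl A | data) = 1/3, P(bowl B | data) = 2/3.
The predictive probability is P(yellow next | data) = (1)(1/3) + (0)(2/3) = 1/3.

0.3333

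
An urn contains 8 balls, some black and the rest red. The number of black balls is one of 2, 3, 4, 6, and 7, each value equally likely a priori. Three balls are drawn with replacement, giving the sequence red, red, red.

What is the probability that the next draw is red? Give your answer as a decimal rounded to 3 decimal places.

0.662

The likelihood of the observed sequence under each hypothesis: P(data | r = 2) = (6/8)(6/8)(6/8) = 0.42188; P(data | r = 3) = (5/8)(5/8)(5/8) = 0.24414; P(data | r = 4) = (4/8)(4/8)(4/8) = 0.125; P(data | r = 6) = (2/8)(2/8)(2/8) = 0.015625; P(data | r = 7) = (1/8)(1/8)(1/8) = 0.0019531.
The prior-weighted likelihoods are 1/5 · 0.42188 = 0.084375, 1/5 · 0.24414 = 0.048828, 1/5 · 0.125 = 0.025, 1/5 · 0.015625 = 0.003125, 1/5 · 0.0019531 = 0.00039063; summing to 0.16172.
The posterior is then P(r = 2 | data) = 0.52174, P(r = 3 | data) = 0.30193, P(r = 4 | data) = 0.15459, P(r = 6 | data) = 0.019324, P(r = 7 | data) = 0.0024155.
So P(red next | data) = Σ P(red next | H) P(H | data) = (3/4)(0.52174) + (5/8)(0.30193) + (1/2)(0.15459) + (1/4)(0.019324) + (1/8)(0.0024155) = 0.66244.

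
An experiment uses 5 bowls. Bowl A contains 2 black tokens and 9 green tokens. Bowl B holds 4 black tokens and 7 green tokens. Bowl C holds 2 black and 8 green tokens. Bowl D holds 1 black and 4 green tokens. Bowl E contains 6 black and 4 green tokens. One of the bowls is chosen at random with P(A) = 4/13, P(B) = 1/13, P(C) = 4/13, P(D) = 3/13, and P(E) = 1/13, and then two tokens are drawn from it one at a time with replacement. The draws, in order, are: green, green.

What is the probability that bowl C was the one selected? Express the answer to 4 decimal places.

0.3315

Compute the likelihood of the observed sequence for each case: P(data | bowl A) = (9/11)(9/11) = 0.66942; P(data | bowl B) = (7/11)(7/11) = 0.40496; P(data | bowl C) = (8/10)(8/10) = 0.64; P(data | bowl D) = (4/5)(4/5) = 0.64; P(data | bowl E) = (4/10)(4/10) = 0.16.
The prior-weighted likelihoods are 4/13 · 0.66942 = 0.20598, 1/13 · 0.40496 = 0.031151, 4/13 · 0.64 = 0.19692, 3/13 · 0.64 = 0.14769, 1/13 · 0.16 = 0.012308; summing to 0.59405.
By Bayes' rule, P(bowl C | data) = (0.19692) / (0.59405) = 0.33149.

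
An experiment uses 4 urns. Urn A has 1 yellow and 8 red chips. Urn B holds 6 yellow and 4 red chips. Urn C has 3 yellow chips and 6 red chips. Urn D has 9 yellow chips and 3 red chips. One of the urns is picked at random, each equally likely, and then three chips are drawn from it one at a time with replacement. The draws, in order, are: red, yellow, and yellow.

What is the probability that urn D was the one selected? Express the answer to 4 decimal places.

The likelihood of the observed sequence under each hypothesis: P(data | urn A) = (8/9)(1/9)(1/9) = 0.010974; P(data | urn B) = (4/10)(6/10)(6/10) = 0.144; P(data | urn C) = (6/9)(3/9)(3/9) = 0.074074; P(data | urn D) = (3/12)(9/12)(9/12) = 0.14062.
Weighting by the prior gives 1/4 · 0.010974 = 0.0027435, 1/4 · 0.144 = 0.036, 1/4 · 0.074074 = 0.018519, 1/4 · 0.14062 = 0.035156; summing to 0.092418.
Hence P(urn D | data) = (0.035156) / (0.092418) = 0.3804.

0.3804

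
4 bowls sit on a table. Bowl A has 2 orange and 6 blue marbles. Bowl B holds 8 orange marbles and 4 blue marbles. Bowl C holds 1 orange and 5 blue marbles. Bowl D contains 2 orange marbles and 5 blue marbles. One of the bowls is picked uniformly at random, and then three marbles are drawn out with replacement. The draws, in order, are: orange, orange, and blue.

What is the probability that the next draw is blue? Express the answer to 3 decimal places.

Compute the likelihood of the observed sequence for each case: P(data | bowl A) = (2/8)(2/8)(6/8) = 0.046875; P(data | bowl B) = (8/12)(8/12)(4/12) = 0.14815; P(data | bowl C) = (1/6)(1/6)(5/6) = 0.023148; P(data | bowl D) = (2/7)(2/7)(5/7) = 0.058309.
Multiplying each by its prior: 1/4 · 0.046875 = 0.011719, 1/4 · 0.14815 = 0.037037, 1/4 · 0.023148 = 0.005787, 1/4 · 0.058309 = 0.014577; with total 0.06912.
The posterior is then P(bowl A | data) = 0.16954, P(bowl B | data) = 0.53584, P(bowl C | data) = 0.083724, P(bowl D | data) = 0.2109.
The predictive probability is P(blue next | data) = (3/4)(0.16954) + (1/3)(0.53584) + (5/6)(0.083724) + (5/7)(0.2109) = 0.52618.

0.526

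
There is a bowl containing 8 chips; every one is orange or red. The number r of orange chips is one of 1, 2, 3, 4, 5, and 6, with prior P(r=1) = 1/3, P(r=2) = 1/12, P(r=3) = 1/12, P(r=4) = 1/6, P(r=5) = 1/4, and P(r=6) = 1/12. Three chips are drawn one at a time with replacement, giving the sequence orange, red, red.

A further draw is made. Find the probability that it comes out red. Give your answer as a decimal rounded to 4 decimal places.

Compute the likelihood of the observed sequence for each case: P(data | r = 1) = (1/8)(7/8)(7/8) = 0.095703; P(data | r = 2) = (2/8)(6/8)(6/8) = 0.14062; P(data | r = 3) = (3/8)(5/8)(5/8) = 0.14648; P(data | r = 4) = (4/8)(4/8)(4/8) = 0.125; P(data | r = 5) = (5/8)(3/8)(3/8) = 0.087891; P(data | r = 6) = (6/8)(2/8)(2/8) = 0.046875.
Weighting by the prior gives 1/3 · 0.095703 = 0.031901, 1/12 · 0.14062 = 0.011719, 1/12 · 0.14648 = 0.012207, 1/6 · 0.125 = 0.020833, 1/4 · 0.087891 = 0.021973, 1/12 · 0.046875 = 0.0039062; these sum to 0.10254.
The posterior is then P(r = 1 | data) = 0.31111, P(r = 2 | data) = 0.11429, P(r = 3 | data) = 0.11905, P(r = 4 | data) = 0.20317, P(r = 5 | data) = 0.21429, P(r = 6 | data) = 0.038095.
So P(red next | data) = Σ P(red next | H) P(H | data) = (7/8)(0.31111) + (3/4)(0.11429) + (5/8)(0.11905) + (1/2)(0.20317) + (3/8)(0.21429) + (1/4)(0.038095) = 0.62381.

0.6238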